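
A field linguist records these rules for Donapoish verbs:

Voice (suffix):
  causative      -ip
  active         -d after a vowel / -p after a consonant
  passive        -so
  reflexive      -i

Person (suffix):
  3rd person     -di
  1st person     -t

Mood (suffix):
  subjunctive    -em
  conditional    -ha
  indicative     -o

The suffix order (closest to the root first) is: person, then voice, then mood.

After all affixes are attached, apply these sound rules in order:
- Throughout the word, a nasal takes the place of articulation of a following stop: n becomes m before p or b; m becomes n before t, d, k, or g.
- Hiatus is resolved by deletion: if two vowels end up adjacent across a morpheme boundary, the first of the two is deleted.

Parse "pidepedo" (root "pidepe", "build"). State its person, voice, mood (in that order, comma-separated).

Segment: pidepe-di-i-o.
person: -di → 3rd person.
voice: -i → reflexive.
mood: -o → indicative.

3rd person, reflexive, indicative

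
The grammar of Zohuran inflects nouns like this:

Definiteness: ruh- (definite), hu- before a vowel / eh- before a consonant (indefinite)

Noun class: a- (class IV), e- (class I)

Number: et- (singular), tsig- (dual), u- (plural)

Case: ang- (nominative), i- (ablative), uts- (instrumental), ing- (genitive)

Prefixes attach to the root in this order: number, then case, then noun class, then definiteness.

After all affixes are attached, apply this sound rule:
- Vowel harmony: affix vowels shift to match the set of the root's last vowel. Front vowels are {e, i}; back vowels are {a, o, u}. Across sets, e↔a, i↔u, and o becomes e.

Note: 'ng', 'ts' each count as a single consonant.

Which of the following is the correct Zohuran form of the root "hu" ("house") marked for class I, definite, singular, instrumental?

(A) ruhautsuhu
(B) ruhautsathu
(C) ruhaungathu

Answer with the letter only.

Attach number singular et- → ethu.
Attach case instrumental uts- → utsethu.
Attach noun class class I e- → eutsethu.
Attach definiteness definite ruh- → ruheutsethu.
Apply vowel harmony: ruheutsethu → ruhautsathu.
So the correct form is ruhautsathu, option (B).
(A) ruhautsuhu is wrong: it uses plural instead of singular for number.
(C) ruhaungathu is wrong: it uses genitive instead of instrumental for case.

B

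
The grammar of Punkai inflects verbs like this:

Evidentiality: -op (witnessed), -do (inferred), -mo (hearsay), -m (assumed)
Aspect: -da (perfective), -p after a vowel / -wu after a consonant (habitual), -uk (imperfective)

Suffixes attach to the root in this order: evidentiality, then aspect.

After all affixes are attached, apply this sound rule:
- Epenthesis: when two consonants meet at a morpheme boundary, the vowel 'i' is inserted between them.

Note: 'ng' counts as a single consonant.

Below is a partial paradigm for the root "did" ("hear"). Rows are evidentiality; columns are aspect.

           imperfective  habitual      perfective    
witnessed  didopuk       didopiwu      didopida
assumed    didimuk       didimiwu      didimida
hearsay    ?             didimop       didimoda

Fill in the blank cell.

didimouk

Attach evidentiality hearsay -mo → didmo.
Attach aspect imperfective -uk → didmouk.
Apply epenthesis: didmouk → didimouk.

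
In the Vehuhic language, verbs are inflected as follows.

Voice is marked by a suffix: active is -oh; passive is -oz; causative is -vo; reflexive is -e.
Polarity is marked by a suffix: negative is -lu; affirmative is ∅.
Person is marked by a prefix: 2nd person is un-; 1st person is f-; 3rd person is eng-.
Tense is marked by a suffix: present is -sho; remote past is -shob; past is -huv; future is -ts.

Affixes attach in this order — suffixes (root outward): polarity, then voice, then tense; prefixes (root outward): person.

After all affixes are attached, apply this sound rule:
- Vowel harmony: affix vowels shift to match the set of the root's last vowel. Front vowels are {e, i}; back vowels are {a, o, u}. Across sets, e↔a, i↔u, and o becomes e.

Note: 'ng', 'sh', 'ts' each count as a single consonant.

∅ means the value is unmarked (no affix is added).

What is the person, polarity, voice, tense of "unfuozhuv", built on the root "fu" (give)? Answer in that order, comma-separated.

Segment: un-fu-oz-huv.
person: un- → 2nd person.
polarity: ∅ → affirmative.
voice: -oz → passive.
tense: -huv → past.

2nd person, affirmative, passive, past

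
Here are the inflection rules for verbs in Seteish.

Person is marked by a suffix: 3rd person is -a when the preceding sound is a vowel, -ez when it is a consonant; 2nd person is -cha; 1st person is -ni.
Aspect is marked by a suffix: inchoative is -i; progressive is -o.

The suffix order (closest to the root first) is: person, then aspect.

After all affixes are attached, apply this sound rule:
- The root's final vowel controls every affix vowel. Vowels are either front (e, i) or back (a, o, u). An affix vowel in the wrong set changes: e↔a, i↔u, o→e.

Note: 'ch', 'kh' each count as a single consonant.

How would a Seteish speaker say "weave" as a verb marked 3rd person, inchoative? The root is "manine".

manineei

Attach person 3rd person -a (after vowel 'e') → maninea.
Attach aspect inchoative -i → manineai.
Apply vowel harmony: manineai → manineei.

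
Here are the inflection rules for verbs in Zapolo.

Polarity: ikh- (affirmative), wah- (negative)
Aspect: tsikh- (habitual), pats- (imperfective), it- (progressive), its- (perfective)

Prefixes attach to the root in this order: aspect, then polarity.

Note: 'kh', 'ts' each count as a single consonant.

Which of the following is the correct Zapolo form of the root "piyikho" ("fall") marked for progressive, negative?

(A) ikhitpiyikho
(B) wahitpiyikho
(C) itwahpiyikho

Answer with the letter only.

B

Attach aspect progressive it- → itpiyikho.
Attach polarity negative wah- → wahitpiyikho.
So the correct form is wahitpiyikho, option (B).
(A) ikhitpiyikho is wrong: it uses affirmative instead of negative for polarity.
(C) itwahpiyikho is wrong: it has the affixes in the wrong order.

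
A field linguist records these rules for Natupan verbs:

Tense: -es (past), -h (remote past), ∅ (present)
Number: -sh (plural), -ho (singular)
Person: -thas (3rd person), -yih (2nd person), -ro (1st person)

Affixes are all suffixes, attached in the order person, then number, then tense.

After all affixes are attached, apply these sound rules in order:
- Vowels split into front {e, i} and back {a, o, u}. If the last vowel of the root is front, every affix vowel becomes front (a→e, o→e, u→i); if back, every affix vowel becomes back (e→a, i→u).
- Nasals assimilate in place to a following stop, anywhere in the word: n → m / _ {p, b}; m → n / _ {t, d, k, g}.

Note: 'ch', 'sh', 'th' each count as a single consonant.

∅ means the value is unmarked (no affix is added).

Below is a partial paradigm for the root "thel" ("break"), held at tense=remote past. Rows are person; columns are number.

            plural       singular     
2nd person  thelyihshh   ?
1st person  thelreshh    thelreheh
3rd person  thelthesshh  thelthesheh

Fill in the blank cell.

Attach person 2nd person -yih → thelyih.
Attach number singular -ho → thelyihho.
Attach tense remote past -h → thelyihhoh.
Apply vowel harmony: thelyihhoh → thelyihheh.
Nasal assimilation: no change.

thelyihheh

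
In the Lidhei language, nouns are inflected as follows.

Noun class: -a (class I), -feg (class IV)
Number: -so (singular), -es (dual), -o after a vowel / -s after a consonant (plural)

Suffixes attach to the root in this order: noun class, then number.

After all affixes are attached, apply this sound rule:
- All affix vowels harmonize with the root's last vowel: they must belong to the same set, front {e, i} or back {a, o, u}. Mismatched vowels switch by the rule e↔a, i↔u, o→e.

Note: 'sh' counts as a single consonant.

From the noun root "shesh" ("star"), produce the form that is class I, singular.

Attach noun class class I -a → shesha.
Attach number singular -so → sheshaso.
Apply vowel harmony: sheshaso → sheshese.

sheshese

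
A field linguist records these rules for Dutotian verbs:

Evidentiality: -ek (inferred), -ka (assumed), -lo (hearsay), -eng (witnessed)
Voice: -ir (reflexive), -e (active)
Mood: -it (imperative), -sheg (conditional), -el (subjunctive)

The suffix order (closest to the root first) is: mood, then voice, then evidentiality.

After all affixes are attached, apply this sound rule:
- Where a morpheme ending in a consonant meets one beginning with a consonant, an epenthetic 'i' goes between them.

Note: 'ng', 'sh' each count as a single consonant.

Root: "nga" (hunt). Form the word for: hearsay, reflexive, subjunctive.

Attach mood subjunctive -el → ngael.
Attach voice reflexive -ir → ngaelir.
Attach evidentiality hearsay -lo → ngaelirlo.
Apply epenthesis: ngaelirlo → ngaelirilo.

ngaelirilo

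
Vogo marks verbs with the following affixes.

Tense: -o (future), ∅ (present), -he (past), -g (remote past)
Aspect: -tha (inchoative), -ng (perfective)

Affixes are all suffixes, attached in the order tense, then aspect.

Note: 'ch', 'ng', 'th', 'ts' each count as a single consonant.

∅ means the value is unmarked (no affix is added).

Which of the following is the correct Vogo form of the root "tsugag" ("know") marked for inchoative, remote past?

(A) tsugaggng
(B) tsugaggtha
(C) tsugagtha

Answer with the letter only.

Attach tense remote past -g → tsugagg.
Attach aspect inchoative -tha → tsugaggtha.
So the correct form is tsugaggtha, option (B).
(A) tsugaggng is wrong: it uses perfective instead of inchoative for aspect.
(C) tsugagtha is wrong: it uses present instead of remote past for tense.

B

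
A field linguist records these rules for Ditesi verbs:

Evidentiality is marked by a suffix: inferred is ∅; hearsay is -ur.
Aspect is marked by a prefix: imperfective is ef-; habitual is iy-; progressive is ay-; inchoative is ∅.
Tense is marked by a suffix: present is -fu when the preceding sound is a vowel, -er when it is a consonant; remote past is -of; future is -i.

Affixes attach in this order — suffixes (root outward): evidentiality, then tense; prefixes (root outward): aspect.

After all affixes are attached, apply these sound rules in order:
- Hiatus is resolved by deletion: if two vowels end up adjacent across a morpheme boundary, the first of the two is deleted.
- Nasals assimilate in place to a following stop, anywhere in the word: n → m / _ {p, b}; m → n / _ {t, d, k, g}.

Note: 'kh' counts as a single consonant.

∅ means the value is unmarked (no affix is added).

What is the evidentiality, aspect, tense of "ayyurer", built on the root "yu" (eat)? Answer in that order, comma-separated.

Segment: ay-yu-ur-er.
evidentiality: -ur → hearsay.
aspect: ay- → progressive.
tense: -fu/er → present.

hearsay, progressive, present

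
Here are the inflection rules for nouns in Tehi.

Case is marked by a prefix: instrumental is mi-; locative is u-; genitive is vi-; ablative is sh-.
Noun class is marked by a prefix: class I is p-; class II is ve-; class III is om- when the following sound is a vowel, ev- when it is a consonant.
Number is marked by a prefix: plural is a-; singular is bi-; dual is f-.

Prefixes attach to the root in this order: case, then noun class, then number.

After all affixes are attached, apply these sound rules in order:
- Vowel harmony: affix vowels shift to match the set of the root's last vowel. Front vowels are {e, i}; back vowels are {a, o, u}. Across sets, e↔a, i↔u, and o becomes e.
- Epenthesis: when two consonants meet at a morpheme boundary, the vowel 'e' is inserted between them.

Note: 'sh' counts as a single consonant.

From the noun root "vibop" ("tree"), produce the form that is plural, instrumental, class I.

Attach case instrumental mi- → mivibop.
Attach noun class class I p- → pmivibop.
Attach number plural a- → apmivibop.
Apply vowel harmony: apmivibop → apmuvibop.
Apply epenthesis: apmuvibop → apemuvibop.

apemuvibop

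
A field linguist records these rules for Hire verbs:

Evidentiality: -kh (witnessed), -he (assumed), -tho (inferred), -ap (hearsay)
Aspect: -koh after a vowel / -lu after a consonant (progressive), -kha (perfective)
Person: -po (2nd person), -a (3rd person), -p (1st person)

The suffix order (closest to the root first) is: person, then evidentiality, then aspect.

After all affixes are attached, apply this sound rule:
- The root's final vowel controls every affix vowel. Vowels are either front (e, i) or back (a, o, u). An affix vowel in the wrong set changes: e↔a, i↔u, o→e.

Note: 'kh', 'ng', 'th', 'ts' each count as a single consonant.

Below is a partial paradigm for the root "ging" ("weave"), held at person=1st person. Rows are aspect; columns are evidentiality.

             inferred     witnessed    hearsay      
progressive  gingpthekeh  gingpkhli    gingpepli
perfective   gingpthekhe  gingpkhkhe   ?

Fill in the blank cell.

Attach person 1st person -p → gingp.
Attach evidentiality hearsay -ap → gingpap.
Attach aspect perfective -kha → gingpapkha.
Apply vowel harmony: gingpapkha → gingpepkhe.

gingpepkhe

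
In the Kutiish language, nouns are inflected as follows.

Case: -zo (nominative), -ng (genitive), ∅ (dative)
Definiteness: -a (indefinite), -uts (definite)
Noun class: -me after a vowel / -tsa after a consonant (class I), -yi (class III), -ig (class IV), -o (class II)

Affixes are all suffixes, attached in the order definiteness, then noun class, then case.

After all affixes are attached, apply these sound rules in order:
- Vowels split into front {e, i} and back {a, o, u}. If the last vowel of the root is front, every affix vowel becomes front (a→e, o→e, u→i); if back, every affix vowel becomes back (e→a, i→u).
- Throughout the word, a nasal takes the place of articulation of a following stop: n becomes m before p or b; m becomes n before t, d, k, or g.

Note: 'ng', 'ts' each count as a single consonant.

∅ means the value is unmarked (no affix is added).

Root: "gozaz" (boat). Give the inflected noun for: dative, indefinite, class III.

gozazayu

Attach definiteness indefinite -a → gozaza.
Attach noun class class III -yi → gozazayi.
case = dative: zero marking, form stays gozazayi.
Apply vowel harmony: gozazayi → gozazayu.
Nasal assimilation: no change.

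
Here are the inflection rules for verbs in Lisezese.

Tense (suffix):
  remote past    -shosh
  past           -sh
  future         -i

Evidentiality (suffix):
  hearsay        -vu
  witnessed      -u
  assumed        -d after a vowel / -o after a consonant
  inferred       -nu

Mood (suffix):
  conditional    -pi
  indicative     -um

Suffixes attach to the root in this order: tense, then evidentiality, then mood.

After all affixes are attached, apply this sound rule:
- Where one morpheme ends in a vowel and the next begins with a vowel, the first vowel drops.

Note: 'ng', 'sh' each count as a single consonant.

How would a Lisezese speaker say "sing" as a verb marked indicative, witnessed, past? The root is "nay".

Attach tense past -sh → naysh.
Attach evidentiality witnessed -u → nayshu.
Attach mood indicative -um → nayshuum.
Apply vowel deletion: nayshuum → nayshum.

nayshum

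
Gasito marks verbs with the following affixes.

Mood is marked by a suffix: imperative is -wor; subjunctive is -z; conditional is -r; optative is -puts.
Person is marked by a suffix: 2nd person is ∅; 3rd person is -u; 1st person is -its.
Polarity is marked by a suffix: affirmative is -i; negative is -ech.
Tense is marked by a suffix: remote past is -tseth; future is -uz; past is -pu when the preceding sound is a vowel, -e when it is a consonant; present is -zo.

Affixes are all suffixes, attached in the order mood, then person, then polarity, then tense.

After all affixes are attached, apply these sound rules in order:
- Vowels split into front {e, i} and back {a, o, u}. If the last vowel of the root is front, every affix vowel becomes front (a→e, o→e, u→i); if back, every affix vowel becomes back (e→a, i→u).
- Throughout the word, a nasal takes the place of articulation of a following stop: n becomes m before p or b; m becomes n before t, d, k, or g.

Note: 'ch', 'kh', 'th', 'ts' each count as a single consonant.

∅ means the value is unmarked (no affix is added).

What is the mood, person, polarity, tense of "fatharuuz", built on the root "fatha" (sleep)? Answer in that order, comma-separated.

Segment: fatha-r-i-uz.
mood: -r → conditional.
person: ∅ → 2nd person.
polarity: -i → affirmative.
tense: -uz → future.

conditional, 2nd person, affirmative, future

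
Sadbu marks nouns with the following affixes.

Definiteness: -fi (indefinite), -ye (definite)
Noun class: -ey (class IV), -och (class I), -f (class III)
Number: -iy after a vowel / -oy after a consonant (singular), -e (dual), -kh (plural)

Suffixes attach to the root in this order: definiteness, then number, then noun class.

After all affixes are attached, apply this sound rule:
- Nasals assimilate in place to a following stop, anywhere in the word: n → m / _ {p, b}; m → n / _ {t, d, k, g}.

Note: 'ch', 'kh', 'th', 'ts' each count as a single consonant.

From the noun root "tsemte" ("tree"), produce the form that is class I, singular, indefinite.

tsentefiiyoch

Attach definiteness indefinite -fi → tsemtefi.
Attach number singular -iy (after vowel 'i') → tsemtefiiy.
Attach noun class class I -och → tsemtefiiyoch.
Apply nasal assimilation: tsemtefiiyoch → tsentefiiyoch.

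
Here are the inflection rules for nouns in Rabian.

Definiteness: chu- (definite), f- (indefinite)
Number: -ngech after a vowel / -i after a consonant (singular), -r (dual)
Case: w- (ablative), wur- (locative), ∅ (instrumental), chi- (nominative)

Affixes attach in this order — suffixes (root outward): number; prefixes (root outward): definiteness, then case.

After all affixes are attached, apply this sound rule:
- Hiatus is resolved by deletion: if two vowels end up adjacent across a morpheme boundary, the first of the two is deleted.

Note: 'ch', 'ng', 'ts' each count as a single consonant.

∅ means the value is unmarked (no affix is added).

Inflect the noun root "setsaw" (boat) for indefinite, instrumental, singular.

Attach number singular -i (after consonant 'w') → setsawi.
Attach definiteness indefinite f- → fsetsawi.
case = instrumental: zero marking, form stays fsetsawi.
Vowel deletion: no change.

fsetsawi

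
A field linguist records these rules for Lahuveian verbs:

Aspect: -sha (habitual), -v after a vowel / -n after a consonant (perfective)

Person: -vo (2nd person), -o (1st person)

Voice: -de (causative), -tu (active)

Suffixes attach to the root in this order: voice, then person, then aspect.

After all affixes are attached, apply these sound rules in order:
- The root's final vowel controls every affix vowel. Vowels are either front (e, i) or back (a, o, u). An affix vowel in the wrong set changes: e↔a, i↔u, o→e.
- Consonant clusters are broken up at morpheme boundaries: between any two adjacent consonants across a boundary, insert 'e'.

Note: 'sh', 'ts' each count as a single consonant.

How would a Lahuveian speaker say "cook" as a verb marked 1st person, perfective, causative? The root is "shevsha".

Attach voice causative -de → shevshade.
Attach person 1st person -o → shevshadeo.
Attach aspect perfective -v (after vowel 'o') → shevshadeov.
Apply vowel harmony: shevshadeov → shevshadaov.
Epenthesis: no change.

shevshadaov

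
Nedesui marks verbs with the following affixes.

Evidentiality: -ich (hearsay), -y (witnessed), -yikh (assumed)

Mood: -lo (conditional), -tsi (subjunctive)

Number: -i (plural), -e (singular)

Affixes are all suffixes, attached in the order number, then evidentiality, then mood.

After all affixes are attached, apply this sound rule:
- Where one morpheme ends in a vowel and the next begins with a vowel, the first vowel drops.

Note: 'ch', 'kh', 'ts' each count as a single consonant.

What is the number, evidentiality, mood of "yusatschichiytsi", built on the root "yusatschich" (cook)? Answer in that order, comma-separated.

plural, witnessed, subjunctive

Segment: yusatschich-i-y-tsi.
number: -i → plural.
evidentiality: -y → witnessed.
mood: -tsi → subjunctive.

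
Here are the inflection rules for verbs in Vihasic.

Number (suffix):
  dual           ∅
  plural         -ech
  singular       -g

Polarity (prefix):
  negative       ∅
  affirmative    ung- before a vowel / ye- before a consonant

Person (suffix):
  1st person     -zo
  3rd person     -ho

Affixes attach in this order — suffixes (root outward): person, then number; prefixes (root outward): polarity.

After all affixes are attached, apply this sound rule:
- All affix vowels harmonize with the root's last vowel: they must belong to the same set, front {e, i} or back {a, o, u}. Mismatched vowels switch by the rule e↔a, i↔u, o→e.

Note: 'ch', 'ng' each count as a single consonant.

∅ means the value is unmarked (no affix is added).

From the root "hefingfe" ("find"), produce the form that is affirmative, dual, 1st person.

Attach polarity affirmative ye- (before consonant 'h') → yehefingfe.
Attach person 1st person -zo → yehefingfezo.
number = dual: zero marking, form stays yehefingfezo.
Apply vowel harmony: yehefingfezo → yehefingfeze.

yehefingfeze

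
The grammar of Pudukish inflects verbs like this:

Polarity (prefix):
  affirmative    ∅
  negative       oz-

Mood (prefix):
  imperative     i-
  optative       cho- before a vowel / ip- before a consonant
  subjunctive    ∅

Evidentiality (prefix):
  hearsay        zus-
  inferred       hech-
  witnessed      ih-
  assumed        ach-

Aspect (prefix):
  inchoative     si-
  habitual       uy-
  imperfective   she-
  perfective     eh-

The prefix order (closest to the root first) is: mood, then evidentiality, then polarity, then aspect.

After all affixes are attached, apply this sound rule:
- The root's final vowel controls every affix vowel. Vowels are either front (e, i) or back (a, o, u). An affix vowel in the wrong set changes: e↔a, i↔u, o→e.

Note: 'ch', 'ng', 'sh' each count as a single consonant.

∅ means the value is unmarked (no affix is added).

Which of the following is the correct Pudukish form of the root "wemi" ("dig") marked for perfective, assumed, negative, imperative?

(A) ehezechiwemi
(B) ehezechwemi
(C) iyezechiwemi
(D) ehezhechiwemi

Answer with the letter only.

A

Attach mood imperative i- → iwemi.
Attach evidentiality assumed ach- → achiwemi.
Attach polarity negative oz- → ozachiwemi.
Attach aspect perfective eh- → ehozachiwemi.
Apply vowel harmony: ehozachiwemi → ehezechiwemi.
So the correct form is ehezechiwemi, option (A).
(D) ehezhechiwemi is wrong: it uses inferred instead of assumed for evidentiality.
(C) iyezechiwemi is wrong: it uses habitual instead of perfective for aspect.
(B) ehezechwemi is wrong: it uses subjunctive instead of imperative for mood.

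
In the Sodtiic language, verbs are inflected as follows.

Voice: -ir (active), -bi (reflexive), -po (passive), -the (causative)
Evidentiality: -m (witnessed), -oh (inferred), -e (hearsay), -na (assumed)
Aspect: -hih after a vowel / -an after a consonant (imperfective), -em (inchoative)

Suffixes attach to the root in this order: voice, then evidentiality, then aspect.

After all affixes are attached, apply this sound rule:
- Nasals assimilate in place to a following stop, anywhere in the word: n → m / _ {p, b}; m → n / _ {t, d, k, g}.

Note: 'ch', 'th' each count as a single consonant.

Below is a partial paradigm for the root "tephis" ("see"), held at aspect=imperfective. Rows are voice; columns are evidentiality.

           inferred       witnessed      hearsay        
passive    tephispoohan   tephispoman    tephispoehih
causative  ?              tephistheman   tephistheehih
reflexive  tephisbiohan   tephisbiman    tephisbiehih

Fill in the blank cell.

Attach voice causative -the → tephisthe.
Attach evidentiality inferred -oh → tephistheoh.
Attach aspect imperfective -an (after consonant 'h') → tephistheohan.
Nasal assimilation: no change.

tephistheohan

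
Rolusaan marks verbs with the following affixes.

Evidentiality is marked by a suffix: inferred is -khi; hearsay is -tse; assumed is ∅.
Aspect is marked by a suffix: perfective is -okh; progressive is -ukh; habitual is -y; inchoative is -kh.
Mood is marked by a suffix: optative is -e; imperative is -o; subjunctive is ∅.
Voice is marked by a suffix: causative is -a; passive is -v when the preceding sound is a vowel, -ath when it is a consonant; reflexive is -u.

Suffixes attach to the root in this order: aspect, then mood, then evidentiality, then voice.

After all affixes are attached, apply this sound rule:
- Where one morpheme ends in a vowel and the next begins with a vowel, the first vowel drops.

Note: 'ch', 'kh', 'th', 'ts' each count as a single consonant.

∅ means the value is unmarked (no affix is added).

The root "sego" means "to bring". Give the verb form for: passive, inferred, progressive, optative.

segukhekhiv

Attach aspect progressive -ukh → segoukh.
Attach mood optative -e → segoukhe.
Attach evidentiality inferred -khi → segoukhekhi.
Attach voice passive -v (after vowel 'i') → segoukhekhiv.
Apply vowel deletion: segoukhekhiv → segukhekhiv.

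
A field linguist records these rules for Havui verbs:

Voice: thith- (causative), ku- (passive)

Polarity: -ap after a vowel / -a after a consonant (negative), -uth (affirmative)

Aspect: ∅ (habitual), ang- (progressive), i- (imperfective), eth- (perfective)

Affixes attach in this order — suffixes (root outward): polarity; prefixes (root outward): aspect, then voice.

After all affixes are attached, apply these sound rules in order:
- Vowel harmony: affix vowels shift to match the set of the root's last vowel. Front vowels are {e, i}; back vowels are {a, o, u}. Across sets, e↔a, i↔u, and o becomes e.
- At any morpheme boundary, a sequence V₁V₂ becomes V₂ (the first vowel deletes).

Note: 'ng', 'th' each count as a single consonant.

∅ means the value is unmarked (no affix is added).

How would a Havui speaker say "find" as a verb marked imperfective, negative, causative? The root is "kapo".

thuthukapap

Attach aspect imperfective i- → ikapo.
Attach polarity negative -ap (after vowel 'o') → ikapoap.
Attach voice causative thith- → thithikapoap.
Apply vowel harmony: thithikapoap → thuthukapoap.
Apply vowel deletion: thuthukapoap → thuthukapap.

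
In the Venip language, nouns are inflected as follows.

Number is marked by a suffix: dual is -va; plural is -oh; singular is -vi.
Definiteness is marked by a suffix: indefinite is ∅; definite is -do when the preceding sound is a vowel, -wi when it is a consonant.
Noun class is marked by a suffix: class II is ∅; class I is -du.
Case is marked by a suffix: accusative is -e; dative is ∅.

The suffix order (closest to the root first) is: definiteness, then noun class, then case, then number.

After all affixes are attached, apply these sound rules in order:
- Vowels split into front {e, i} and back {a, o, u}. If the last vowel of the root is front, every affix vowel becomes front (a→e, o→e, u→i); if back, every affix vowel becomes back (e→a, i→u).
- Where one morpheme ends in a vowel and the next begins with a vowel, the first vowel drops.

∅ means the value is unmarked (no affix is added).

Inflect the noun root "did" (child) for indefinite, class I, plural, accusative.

definiteness = indefinite: zero marking, form stays did.
Attach noun class class I -du → diddu.
Attach case accusative -e → diddue.
Attach number plural -oh → diddueoh.
Apply vowel harmony: diddueoh → diddieeh.
Apply vowel deletion: diddieeh → diddeh.

diddeh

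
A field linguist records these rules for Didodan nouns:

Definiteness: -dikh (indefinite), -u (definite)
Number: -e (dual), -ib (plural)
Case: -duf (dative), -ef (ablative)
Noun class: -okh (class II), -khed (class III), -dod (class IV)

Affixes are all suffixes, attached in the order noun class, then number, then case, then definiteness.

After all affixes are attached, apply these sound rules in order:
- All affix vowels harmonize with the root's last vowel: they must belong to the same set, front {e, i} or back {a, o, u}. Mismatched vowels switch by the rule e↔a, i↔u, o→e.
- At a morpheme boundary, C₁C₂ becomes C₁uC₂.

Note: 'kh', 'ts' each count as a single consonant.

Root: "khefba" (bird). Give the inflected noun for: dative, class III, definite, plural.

khefbakhadubudufu

Attach noun class class III -khed → khefbakhed.
Attach number plural -ib → khefbakhedib.
Attach case dative -duf → khefbakhedibduf.
Attach definiteness definite -u → khefbakhedibdufu.
Apply vowel harmony: khefbakhedibdufu → khefbakhadubdufu.
Apply epenthesis: khefbakhadubdufu → khefbakhadubudufu.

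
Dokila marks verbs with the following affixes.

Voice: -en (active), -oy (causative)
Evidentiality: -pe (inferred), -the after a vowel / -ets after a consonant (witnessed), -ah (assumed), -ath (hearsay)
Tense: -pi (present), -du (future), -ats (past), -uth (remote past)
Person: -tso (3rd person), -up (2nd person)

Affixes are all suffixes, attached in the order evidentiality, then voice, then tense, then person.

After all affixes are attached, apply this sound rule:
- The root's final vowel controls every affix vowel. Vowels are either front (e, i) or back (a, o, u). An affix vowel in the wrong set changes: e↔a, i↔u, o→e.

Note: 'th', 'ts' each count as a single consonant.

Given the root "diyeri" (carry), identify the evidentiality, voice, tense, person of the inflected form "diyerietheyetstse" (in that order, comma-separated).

Segment: diyeri-ath-oy-ats-tso.
evidentiality: -ath → hearsay.
voice: -oy → causative.
tense: -ats → past.
person: -tso → 3rd person.

hearsay, causative, past, 3rd person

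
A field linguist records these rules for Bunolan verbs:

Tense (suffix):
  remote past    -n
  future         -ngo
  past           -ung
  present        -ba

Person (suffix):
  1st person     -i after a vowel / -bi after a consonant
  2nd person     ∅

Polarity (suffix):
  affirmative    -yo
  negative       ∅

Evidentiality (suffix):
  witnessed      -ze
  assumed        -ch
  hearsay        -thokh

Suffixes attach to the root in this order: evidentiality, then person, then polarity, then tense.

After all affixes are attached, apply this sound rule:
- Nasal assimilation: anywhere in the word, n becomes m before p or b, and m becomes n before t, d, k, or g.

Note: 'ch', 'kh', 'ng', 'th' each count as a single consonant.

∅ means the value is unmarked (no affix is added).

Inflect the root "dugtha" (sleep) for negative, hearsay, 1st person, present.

Attach evidentiality hearsay -thokh → dugthathokh.
Attach person 1st person -bi (after consonant 'kh') → dugthathokhbi.
polarity = negative: zero marking, form stays dugthathokhbi.
Attach tense present -ba → dugthathokhbiba.
Nasal assimilation: no change.

dugthathokhbiba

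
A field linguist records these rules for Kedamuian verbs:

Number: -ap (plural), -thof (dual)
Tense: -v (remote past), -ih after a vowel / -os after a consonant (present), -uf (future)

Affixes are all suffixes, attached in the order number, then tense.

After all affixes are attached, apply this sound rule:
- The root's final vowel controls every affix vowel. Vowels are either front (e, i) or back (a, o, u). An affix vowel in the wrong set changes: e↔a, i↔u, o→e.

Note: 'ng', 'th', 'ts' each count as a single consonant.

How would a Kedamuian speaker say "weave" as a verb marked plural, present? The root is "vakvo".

Attach number plural -ap → vakvoap.
Attach tense present -os (after consonant 'p') → vakvoapos.
Vowel harmony: no change.

vakvoapos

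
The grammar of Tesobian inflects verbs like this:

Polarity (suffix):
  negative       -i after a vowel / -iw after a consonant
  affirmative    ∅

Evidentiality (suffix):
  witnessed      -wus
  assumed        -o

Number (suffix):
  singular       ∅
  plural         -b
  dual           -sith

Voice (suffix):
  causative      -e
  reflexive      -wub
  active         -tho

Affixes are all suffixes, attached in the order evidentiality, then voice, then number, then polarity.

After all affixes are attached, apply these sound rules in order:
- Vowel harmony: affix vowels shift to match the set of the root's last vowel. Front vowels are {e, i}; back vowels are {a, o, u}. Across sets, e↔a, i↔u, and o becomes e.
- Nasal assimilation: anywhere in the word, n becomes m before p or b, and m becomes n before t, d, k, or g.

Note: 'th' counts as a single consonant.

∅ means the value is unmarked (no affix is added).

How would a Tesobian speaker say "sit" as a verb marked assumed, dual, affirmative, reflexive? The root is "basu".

basuowubsuth

Attach evidentiality assumed -o → basuo.
Attach voice reflexive -wub → basuowub.
Attach number dual -sith → basuowubsith.
polarity = affirmative: zero marking, form stays basuowubsith.
Apply vowel harmony: basuowubsith → basuowubsuth.
Nasal assimilation: no change.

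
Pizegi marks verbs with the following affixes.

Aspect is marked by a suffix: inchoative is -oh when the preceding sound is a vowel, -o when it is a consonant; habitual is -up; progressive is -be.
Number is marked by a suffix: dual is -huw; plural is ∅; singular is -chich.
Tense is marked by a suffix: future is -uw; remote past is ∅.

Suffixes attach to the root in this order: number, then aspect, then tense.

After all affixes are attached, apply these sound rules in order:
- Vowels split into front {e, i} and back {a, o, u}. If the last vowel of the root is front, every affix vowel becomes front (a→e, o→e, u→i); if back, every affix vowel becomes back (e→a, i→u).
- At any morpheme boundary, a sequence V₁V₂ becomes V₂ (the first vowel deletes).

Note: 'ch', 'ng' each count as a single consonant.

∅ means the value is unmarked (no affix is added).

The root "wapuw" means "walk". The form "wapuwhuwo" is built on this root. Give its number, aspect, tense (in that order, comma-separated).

Segment: wapuw-huw-o.
number: -huw → dual.
aspect: -oh/o → inchoative.
tense: ∅ → remote past.

dual, inchoative, remote past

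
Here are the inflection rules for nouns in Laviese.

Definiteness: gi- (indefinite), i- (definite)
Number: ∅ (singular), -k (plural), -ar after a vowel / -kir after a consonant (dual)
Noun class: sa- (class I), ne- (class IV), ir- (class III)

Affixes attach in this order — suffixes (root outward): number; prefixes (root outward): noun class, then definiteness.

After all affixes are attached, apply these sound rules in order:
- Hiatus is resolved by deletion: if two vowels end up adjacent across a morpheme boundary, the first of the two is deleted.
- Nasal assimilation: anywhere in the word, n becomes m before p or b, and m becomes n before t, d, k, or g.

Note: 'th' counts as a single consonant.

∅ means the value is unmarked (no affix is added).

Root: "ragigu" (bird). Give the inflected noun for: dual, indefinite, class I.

gisaragigar

Attach number dual -ar (after vowel 'u') → ragiguar.
Attach noun class class I sa- → saragiguar.
Attach definiteness indefinite gi- → gisaragiguar.
Apply vowel deletion: gisaragiguar → gisaragigar.
Nasal assimilation: no change.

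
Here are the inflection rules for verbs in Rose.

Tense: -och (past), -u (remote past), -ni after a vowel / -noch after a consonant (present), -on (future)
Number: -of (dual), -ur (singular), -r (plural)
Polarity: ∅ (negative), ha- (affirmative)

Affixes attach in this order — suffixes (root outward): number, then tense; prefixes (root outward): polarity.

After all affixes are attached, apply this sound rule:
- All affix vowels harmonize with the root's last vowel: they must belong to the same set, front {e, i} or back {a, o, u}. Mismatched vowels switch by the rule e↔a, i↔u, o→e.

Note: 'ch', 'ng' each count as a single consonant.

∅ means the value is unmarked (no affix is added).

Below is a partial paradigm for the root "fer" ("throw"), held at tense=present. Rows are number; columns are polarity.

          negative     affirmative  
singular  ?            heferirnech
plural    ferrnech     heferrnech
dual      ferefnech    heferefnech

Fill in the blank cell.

ferirnech

Attach number singular -ur → ferur.
Attach tense present -noch (after consonant 'r') → ferurnoch.
polarity = negative: zero marking, form stays ferurnoch.
Apply vowel harmony: ferurnoch → ferirnech.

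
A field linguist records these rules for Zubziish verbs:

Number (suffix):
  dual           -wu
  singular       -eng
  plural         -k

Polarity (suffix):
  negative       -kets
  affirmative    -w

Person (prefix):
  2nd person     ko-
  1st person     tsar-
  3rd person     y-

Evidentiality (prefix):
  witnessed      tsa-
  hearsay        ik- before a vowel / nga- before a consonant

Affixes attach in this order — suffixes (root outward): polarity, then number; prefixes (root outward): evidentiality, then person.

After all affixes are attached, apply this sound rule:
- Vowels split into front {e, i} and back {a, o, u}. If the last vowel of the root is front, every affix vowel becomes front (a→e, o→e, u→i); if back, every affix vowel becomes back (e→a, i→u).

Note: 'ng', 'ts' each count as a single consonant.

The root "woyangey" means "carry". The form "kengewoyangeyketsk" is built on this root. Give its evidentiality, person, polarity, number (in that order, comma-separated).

hearsay, 2nd person, negative, plural

Segment: ko-nga-woyangey-kets-k.
evidentiality: ik/nga- → hearsay.
person: ko- → 2nd person.
polarity: -kets → negative.
number: -k → plural.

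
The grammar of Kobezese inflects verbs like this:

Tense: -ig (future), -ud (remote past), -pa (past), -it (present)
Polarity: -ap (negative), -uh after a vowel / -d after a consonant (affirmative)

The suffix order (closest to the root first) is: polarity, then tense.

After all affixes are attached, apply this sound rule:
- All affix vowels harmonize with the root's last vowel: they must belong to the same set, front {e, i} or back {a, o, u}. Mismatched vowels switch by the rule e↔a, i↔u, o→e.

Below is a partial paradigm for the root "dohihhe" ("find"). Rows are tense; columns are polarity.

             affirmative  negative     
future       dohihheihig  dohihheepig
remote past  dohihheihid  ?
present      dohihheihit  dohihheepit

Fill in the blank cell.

dohihheepid

Attach polarity negative -ap → dohihheap.
Attach tense remote past -ud → dohihheapud.
Apply vowel harmony: dohihheapud → dohihheepid.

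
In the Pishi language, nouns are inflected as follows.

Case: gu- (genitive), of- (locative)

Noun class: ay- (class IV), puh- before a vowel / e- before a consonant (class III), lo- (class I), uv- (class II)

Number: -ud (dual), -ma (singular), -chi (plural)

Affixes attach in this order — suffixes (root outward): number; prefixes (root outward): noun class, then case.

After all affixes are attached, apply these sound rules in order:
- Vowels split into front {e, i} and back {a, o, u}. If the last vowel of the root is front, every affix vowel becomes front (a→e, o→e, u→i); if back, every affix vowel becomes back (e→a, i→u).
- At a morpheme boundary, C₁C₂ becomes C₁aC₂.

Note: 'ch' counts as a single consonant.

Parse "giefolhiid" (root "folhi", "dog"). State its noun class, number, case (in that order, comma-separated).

Segment: gu-e-folhi-ud.
noun class: puh/e- → class III.
number: -ud → dual.
case: gu- → genitive.

class III, dual, genitive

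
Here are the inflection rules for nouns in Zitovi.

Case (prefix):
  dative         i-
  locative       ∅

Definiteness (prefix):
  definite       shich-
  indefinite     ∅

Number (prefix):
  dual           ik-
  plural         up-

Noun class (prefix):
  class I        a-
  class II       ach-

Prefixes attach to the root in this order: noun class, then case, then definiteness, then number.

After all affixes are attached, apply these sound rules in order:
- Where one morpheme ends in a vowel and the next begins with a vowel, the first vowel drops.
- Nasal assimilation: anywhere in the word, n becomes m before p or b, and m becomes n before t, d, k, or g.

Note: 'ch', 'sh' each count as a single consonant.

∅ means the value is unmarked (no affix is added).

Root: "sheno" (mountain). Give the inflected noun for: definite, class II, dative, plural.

Attach noun class class II ach- → achsheno.
Attach case dative i- → iachsheno.
Attach definiteness definite shich- → shichiachsheno.
Attach number plural up- → upshichiachsheno.
Apply vowel deletion: upshichiachsheno → upshichachsheno.
Nasal assimilation: no change.

upshichachsheno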